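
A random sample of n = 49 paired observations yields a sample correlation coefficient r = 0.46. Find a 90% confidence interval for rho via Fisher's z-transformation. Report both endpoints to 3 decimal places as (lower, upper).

(0.249, 0.629)

z_r = atanh(0.46) = 0.497311;  SE = 1/√(n−3) = 1/√46 = 0.147442
z-limits: 0.497311 ± 1.645·0.147442 = 0.497311 ± 0.242542 = [0.254769, 0.739853]
ρ-limits: (tanh 0.254769, tanh 0.739853) = (0.249, 0.629)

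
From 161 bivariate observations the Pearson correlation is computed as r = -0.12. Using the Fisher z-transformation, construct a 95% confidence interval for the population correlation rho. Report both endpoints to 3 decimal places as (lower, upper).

Fisher z: z_r = atanh(r) = ½·ln((1+(-0.12))/(1−(-0.12))) = -0.120581
SE(z) = 1/√(n−3) = 1/√158 = 0.079556
95% ⇒ z* = 1.960; margin = 1.960·0.079556 = 0.155930
CI on z-scale: (-0.276511, 0.035349)
Back-transform: tanh(-0.276511) = -0.269673, tanh(0.035349) = 0.035334

(-0.270, 0.035)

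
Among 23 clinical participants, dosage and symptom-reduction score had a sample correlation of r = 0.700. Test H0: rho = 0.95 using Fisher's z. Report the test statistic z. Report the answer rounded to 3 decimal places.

Fisher z: atanh(0.700) = 0.867301, atanh(0.95) = 1.831781
z = (z_r − z_0)·√(n−3) = (0.867301 − 1.831781)·√20 = -0.964480 · 4.472136 = -4.313

-4.313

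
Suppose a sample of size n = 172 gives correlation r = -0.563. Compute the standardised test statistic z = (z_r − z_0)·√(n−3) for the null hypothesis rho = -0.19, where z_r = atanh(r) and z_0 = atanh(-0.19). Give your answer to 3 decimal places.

Fisher z: atanh(-0.563) = -0.637215, atanh(-0.19) = -0.192337
z = (z_r − z_0)·√(n−3) = (-0.637215 − (-0.192337))·√169 = -0.444878 · 13.000000 = -5.783

-5.783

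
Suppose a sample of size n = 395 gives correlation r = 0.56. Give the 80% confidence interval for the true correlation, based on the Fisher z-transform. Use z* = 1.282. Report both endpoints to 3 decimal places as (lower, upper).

(0.514, 0.603)

z_r = atanh(0.56) = 0.632833;  SE = 1/√(n−3) = 1/√392 = 0.050508
z-limits: 0.632833 ± 1.282·0.050508 = 0.632833 ± 0.064751 = [0.568082, 0.697584]
ρ-limits: (tanh 0.568082, tanh 0.697584) = (0.514, 0.603)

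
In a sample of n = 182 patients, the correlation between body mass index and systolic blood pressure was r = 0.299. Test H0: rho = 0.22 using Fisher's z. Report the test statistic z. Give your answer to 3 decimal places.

1.134

z_r = atanh(0.299) = 0.308421,  z_0 = atanh(0.22) = 0.223656
SE = 1/√(n−3) = 1/√179 = 0.074744
z = (z_r − z_0)/SE = (0.308421 − 0.223656) / 0.074744 = 0.084765 / 0.074744 = 1.134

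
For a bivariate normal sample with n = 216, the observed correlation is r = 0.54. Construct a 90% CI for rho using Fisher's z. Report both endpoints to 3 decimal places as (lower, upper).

(0.455, 0.615)

Fisher z: z_r = atanh(r) = ½·ln((1+0.54)/(1−0.54)) = 0.604156
SE(z) = 1/√(n−3) = 1/√213 = 0.068519
90% ⇒ z* = 1.645; margin = 1.645·0.068519 = 0.112714
CI on z-scale: (0.491442, 0.716870)
Back-transform: tanh(0.491442) = 0.455360, tanh(0.716870) = 0.614967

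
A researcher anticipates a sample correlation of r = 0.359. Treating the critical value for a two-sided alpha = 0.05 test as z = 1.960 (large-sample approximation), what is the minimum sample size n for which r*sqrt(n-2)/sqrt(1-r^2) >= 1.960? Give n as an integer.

28

r√(n−2)/√(1−r²) ≥ 1.960  ⇔  n−2 ≥ (1.960)²·(1−r²)/r²
(1−r²)/r² = (1−0.128881)/0.128881 = 6.7591
n ≥ 2 + 3.8416·6.7591 = 2 + 25.9658 = 27.9658
⌈27.9658⌉ = 28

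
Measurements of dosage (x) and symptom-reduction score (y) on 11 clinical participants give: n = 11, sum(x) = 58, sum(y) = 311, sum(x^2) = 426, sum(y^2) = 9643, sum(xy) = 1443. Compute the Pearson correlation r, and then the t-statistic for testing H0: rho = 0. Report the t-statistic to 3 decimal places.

-2.344

S_xy = nΣxy − ΣxΣy = 11·1443 − 58·311 = 15873 − 18038 = -2165
S_xx = nΣx² − (Σx)² = 11·426 − 58² = 4686 − 3364 = 1322
S_yy = nΣy² − (Σy)² = 11·9643 − 311² = 106073 − 96721 = 9352
r = S_xy / √(S_xx·S_yy) = -2165 / √(1322·9352) = -2165 / √12363344 = -2165 / 3516.1547 = -0.6157
t = r·√(n−2)/√(1−r²) = -0.6157·√9 / √(1−0.379086) = -1.847100 / 0.787981 = -2.344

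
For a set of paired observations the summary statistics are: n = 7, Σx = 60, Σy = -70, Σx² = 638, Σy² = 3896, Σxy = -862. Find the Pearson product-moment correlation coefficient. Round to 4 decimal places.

-0.4167

S_xy = nΣxy − ΣxΣy = 7·(-862) − 60·(-70) = -6034 − (-4200) = -1834
S_xx = nΣx² − (Σx)² = 7·638 − 60² = 4466 − 3600 = 866
S_yy = nΣy² − (Σy)² = 7·3896 − (-70)² = 27272 − 4900 = 22372
r = S_xy / √(S_xx·S_yy) = -1834 / √(866·22372) = -1834 / √19374152 = -1834 / 4401.6079 = -0.4167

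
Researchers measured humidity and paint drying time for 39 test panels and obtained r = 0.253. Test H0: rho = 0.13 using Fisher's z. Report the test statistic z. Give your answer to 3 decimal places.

Fisher z: atanh(0.253) = 0.258615, atanh(0.13) = 0.130740
z = (z_r − z_0)·√(n−3) = (0.258615 − 0.130740)·√36 = 0.127875 · 6.000000 = 0.767

0.767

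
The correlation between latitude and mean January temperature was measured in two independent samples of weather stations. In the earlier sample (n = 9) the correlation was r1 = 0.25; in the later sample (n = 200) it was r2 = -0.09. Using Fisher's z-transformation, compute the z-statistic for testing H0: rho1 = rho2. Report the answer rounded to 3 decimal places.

0.834

z1 = atanh(0.25) = 0.255413,  z2 = atanh(-0.09) = -0.090244
SE = √(1/(n1−3) + 1/(n2−3)) = √(1/6 + 1/197) = √(0.1666667 + 0.0050761) = √0.1717428 = 0.414419
z = (z1 − z2)/SE = (0.255413 − (-0.090244)) / 0.414419 = 0.345657 / 0.414419 = 0.834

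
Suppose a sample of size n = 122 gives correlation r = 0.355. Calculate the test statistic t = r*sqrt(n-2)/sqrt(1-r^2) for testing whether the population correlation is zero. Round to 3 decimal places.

t = r·√(n−2) / √(1−r²) with r = 0.355, n = 122
  = 0.355·√120 / √(1 − 0.126025)
  = 0.355·10.954451 / 0.934866
  = 3.888830 / 0.934866 = 4.160

4.160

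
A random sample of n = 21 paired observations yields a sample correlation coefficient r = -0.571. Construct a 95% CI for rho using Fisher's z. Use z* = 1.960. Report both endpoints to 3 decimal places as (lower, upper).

Fisher z: z_r = atanh(r) = ½·ln((1+(-0.571))/(1−(-0.571))) = -0.649005
SE(z) = 1/√(n−3) = 1/√18 = 0.235702
95% ⇒ z* = 1.960; margin = 1.960·0.235702 = 0.461976
CI on z-scale: (-1.110981, -0.187029)
Back-transform: tanh(-1.110981) = -0.804409, tanh(-0.187029) = -0.184878

(-0.804, -0.185)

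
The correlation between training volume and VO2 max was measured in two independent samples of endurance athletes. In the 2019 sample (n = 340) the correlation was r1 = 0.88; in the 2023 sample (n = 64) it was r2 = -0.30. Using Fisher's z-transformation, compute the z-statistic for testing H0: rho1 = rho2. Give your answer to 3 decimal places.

Fisher z-transforms: z1 = atanh(0.88) = 1.375768, z2 = atanh(-0.30) = -0.309520; difference d = 1.685288
Var(d) = 1/337 + 1/61 = 0.0029674 + 0.0163934 = 0.0193608
z = d/√Var(d) = 1.685288 / √0.0193608 = 1.685288 / 0.139143 = 12.112

12.112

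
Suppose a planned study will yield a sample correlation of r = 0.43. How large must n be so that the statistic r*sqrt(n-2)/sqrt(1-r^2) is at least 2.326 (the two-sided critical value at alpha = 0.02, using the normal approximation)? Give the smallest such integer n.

26

r√(n−2)/√(1−r²) ≥ 2.326  ⇔  n−2 ≥ (2.326)²·(1−r²)/r²
(1−r²)/r² = (1−0.1849)/0.1849 = 4.4083
n ≥ 2 + 5.410276·4.4083 = 2 + 23.8501 = 25.8501
⌈25.8501⌉ = 26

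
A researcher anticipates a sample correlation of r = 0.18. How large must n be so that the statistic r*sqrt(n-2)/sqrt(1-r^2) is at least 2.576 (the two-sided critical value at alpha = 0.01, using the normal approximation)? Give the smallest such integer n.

201

r√(n−2)/√(1−r²) ≥ 2.576  ⇔  n−2 ≥ (2.576)²·(1−r²)/r²
(1−r²)/r² = (1−0.0324)/0.0324 = 29.8642
n ≥ 2 + 6.635776·29.8642 = 2 + 198.1721 = 200.1721
⌈200.1721⌉ = 201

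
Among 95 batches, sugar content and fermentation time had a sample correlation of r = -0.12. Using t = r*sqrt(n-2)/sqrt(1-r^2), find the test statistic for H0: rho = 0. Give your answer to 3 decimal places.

1 − r² = 1 − 0.0144 = 0.9856;  √(1−r²) = 0.992774
√(n−2) = √93 = 9.643651
t = r·√(n−2)/√(1−r²) = -0.12 · 9.643651 / 0.992774 = -1.166

-1.166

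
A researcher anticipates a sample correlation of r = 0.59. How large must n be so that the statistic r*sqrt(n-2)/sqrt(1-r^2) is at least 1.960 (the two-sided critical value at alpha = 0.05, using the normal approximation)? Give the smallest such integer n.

10

r√(n−2)/√(1−r²) ≥ 1.960  ⇔  n−2 ≥ (1.960)²·(1−r²)/r²
(1−r²)/r² = (1−0.3481)/0.3481 = 1.8727
n ≥ 2 + 3.8416·1.8727 = 2 + 7.1942 = 9.1942
⌈9.1942⌉ = 10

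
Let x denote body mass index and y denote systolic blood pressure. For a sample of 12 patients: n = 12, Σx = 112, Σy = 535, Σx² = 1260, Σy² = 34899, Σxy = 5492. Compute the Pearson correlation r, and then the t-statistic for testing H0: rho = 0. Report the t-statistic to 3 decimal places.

S_xy = nΣxy − ΣxΣy = 12·5492 − 112·535 = 65904 − 59920 = 5984
S_xx = nΣx² − (Σx)² = 12·1260 − 112² = 15120 − 12544 = 2576
S_yy = nΣy² − (Σy)² = 12·34899 − 535² = 418788 − 286225 = 132563
r = S_xy / √(S_xx·S_yy) = 5984 / √(2576·132563) = 5984 / √341482288 = 5984 / 18479.2394 = 0.3238
t = r·√(n−2)/√(1−r²) = 0.3238·√10 / √(1−0.104846) = 1.023946 / 0.946126 = 1.082

1.082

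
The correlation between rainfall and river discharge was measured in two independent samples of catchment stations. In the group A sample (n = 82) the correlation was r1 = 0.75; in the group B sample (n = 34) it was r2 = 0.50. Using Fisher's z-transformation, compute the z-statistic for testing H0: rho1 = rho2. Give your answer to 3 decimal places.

1.999

z1 = atanh(0.75) = 0.972955,  z2 = atanh(0.50) = 0.549306
SE = √(1/(n1−3) + 1/(n2−3)) = √(1/79 + 1/31) = √(0.0126582 + 0.0322581) = √0.0449163 = 0.211935
z = (z1 − z2)/SE = (0.972955 − 0.549306) / 0.211935 = 0.423649 / 0.211935 = 1.999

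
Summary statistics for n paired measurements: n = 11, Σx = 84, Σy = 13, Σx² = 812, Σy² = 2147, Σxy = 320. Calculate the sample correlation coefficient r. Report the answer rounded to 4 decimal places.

0.3661

Numerator: nΣxy − (Σx)(Σy) = 11·320 − (84)(13) = 2428
Denominator: √[(nΣx²−(Σx)²)(nΣy²−(Σy)²)]
  nΣx²−(Σx)² = 11·812 − 7056 = 1876;  nΣy²−(Σy)² = 11·2147 − 169 = 23448
  √(1876·23448) = √43988448 = 6632.3788
r = 2428 / 6632.3788 = 0.3661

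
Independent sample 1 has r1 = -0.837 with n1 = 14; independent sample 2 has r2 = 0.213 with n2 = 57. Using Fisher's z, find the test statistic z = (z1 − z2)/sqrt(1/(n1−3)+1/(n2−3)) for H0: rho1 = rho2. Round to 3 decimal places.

Fisher z-transforms: z1 = atanh(-0.837) = -1.211069, z2 = atanh(0.213) = 0.216312; difference d = -1.427381
Var(d) = 1/11 + 1/54 = 0.0909091 + 0.0185185 = 0.1094276
z = d/√Var(d) = -1.427381 / √0.1094276 = -1.427381 / 0.330798 = -4.315

-4.315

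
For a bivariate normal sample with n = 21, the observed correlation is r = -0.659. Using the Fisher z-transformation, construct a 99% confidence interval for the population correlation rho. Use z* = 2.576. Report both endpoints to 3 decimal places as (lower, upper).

z_r = atanh(-0.659) = -0.791044;  SE = 1/√(n−3) = 1/√18 = 0.235702
z-limits: -0.791044 ± 2.576·0.235702 = -0.791044 ± 0.607168 = [-1.398212, -0.183876]
ρ-limits: (tanh -1.398212, tanh -0.183876) = (-0.885, -0.182)

(-0.885, -0.182)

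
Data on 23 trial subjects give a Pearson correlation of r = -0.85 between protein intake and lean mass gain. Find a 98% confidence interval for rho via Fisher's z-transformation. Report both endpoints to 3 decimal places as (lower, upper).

z_r = atanh(-0.85) = -1.256153;  SE = 1/√(n−3) = 1/√20 = 0.223607
z-limits: -1.256153 ± 2.326·0.223607 = -1.256153 ± 0.520110 = [-1.776263, -0.736043]
ρ-limits: (tanh -1.776263, tanh -0.736043) = (-0.944, -0.627)

(-0.944, -0.627)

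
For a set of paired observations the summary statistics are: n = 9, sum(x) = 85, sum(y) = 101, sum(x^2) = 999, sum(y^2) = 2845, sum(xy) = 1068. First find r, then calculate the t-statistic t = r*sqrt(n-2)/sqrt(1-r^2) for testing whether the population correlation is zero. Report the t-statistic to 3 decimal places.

0.531

S_xy = nΣxy − ΣxΣy = 9·1068 − 85·101 = 9612 − 8585 = 1027
S_xx = nΣx² − (Σx)² = 9·999 − 85² = 8991 − 7225 = 1766
S_yy = nΣy² − (Σy)² = 9·2845 − 101² = 25605 − 10201 = 15404
r = S_xy / √(S_xx·S_yy) = 1027 / √(1766·15404) = 1027 / √27203464 = 1027 / 5215.6940 = 0.1969
t = r·√(n−2)/√(1−r²) = 0.1969·√7 / √(1−0.038770) = 0.520948 / 0.980423 = 0.531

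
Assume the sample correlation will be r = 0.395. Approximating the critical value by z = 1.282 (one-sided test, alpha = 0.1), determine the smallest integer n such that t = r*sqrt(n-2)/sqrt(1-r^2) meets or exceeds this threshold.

11

r√(n−2)/√(1−r²) ≥ 1.282  ⇔  n−2 ≥ (1.282)²·(1−r²)/r²
(1−r²)/r² = (1−0.156025)/0.156025 = 5.4092
n ≥ 2 + 1.643524·5.4092 = 2 + 8.8902 = 10.8902
⌈10.8902⌉ = 11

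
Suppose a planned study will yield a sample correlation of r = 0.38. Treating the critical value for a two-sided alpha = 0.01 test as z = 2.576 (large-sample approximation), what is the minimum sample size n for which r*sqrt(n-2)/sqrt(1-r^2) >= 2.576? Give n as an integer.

42

r√(n−2)/√(1−r²) ≥ 2.576  ⇔  n−2 ≥ (2.576)²·(1−r²)/r²
(1−r²)/r² = (1−0.1444)/0.1444 = 5.9252
n ≥ 2 + 6.635776·5.9252 = 2 + 39.3183 = 41.3183
⌈41.3183⌉ = 42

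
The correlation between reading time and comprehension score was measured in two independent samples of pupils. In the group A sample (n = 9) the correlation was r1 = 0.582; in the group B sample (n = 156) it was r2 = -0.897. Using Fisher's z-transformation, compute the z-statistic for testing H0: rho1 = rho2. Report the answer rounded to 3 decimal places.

Fisher z-transforms: z1 = atanh(0.582) = 0.665482, z2 = atanh(-0.897) = -1.456650; difference d = 2.122132
Var(d) = 1/6 + 1/153 = 0.1666667 + 0.0065359 = 0.1732026
z = d/√Var(d) = 2.122132 / √0.1732026 = 2.122132 / 0.416176 = 5.099

5.099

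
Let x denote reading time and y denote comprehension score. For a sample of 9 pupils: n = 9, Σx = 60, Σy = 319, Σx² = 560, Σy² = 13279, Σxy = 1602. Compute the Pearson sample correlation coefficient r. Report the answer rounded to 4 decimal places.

-0.9340

Numerator: nΣxy − (Σx)(Σy) = 9·1602 − (60)(319) = -4722
Denominator: √[(nΣx²−(Σx)²)(nΣy²−(Σy)²)]
  nΣx²−(Σx)² = 9·560 − 3600 = 1440;  nΣy²−(Σy)² = 9·13279 − 101761 = 17750
  √(1440·17750) = √25560000 = 5055.6899
r = -4722 / 5055.6899 = -0.9340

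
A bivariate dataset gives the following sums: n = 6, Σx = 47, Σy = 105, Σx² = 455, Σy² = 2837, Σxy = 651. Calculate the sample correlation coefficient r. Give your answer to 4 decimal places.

Numerator: nΣxy − (Σx)(Σy) = 6·651 − (47)(105) = -1029
Denominator: √[(nΣx²−(Σx)²)(nΣy²−(Σy)²)]
  nΣx²−(Σx)² = 6·455 − 2209 = 521;  nΣy²−(Σy)² = 6·2837 − 11025 = 5997
  √(521·5997) = √3124437 = 1767.6077
r = -1029 / 1767.6077 = -0.5821

-0.5821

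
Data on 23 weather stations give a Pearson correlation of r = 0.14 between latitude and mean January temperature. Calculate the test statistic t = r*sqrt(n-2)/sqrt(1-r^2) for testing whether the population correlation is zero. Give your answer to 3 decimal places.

1 − r² = 1 − 0.0196 = 0.9804;  √(1−r²) = 0.990152
√(n−2) = √21 = 4.582576
t = r·√(n−2)/√(1−r²) = 0.14 · 4.582576 / 0.990152 = 0.648

0.648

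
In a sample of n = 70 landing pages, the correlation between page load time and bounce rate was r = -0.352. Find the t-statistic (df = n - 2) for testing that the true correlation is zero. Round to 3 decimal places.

t = r·√(n−2) / √(1−r²) with r = -0.352, n = 70
  = -0.352·√68 / √(1 − 0.123904)
  = -0.352·8.246211 / 0.936000
  = -2.902666 / 0.936000 = -3.101

-3.101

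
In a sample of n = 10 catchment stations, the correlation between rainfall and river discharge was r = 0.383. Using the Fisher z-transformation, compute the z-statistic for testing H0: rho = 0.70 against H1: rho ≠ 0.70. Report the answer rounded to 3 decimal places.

Fisher z: atanh(0.383) = 0.403571, atanh(0.70) = 0.867301
z = (z_r − z_0)·√(n−3) = (0.403571 − 0.867301)·√7 = -0.463730 · 2.645751 = -1.227

-1.227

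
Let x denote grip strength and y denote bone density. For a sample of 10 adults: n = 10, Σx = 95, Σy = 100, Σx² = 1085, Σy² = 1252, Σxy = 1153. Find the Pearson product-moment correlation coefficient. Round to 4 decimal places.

0.9466

Numerator: nΣxy − (Σx)(Σy) = 10·1153 − (95)(100) = 2030
Denominator: √[(nΣx²−(Σx)²)(nΣy²−(Σy)²)]
  nΣx²−(Σx)² = 10·1085 − 9025 = 1825;  nΣy²−(Σy)² = 10·1252 − 10000 = 2520
  √(1825·2520) = √4599000 = 2144.5279
r = 2030 / 2144.5279 = 0.9466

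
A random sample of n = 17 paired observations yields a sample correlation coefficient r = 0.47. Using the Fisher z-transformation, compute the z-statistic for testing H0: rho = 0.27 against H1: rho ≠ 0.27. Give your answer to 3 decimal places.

z_r = atanh(0.47) = 0.510070,  z_0 = atanh(0.27) = 0.276864
SE = 1/√(n−3) = 1/√14 = 0.267261
z = (z_r − z_0)/SE = (0.510070 − 0.276864) / 0.267261 = 0.233206 / 0.267261 = 0.873

0.873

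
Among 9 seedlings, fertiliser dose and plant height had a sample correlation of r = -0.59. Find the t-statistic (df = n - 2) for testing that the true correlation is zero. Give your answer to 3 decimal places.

1 − r² = 1 − 0.3481 = 0.6519;  √(1−r²) = 0.807403
√(n−2) = √7 = 2.645751
t = r·√(n−2)/√(1−r²) = -0.59 · 2.645751 / 0.807403 = -1.933

-1.933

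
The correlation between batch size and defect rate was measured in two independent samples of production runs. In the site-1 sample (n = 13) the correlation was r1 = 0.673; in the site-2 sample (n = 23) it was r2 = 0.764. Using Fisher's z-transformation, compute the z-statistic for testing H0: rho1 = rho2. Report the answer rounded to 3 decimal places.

-0.489

Fisher z-transforms: z1 = atanh(0.673) = 0.816207, z2 = atanh(0.764) = 1.005754; difference d = -0.189547
Var(d) = 1/10 + 1/20 = 0.1000000 + 0.0500000 = 0.1500000
z = d/√Var(d) = -0.189547 / √0.1500000 = -0.189547 / 0.387298 = -0.489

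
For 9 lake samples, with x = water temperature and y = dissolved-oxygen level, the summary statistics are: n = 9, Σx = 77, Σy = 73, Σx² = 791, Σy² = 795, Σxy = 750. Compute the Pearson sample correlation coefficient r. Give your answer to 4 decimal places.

0.7659

S_xy = nΣxy − ΣxΣy = 9·750 − 77·73 = 6750 − 5621 = 1129
S_xx = nΣx² − (Σx)² = 9·791 − 77² = 7119 − 5929 = 1190
S_yy = nΣy² − (Σy)² = 9·795 − 73² = 7155 − 5329 = 1826
r = S_xy / √(S_xx·S_yy) = 1129 / √(1190·1826) = 1129 / √2172940 = 1129 / 1474.0895 = 0.7659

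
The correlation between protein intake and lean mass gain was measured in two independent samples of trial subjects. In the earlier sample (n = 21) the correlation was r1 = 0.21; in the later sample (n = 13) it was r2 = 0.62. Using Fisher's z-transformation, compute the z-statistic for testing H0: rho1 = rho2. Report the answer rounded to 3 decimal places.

-1.298

z1 = atanh(0.21) = 0.213171,  z2 = atanh(0.62) = 0.725005
SE = √(1/(n1−3) + 1/(n2−3)) = √(1/18 + 1/10) = √(0.0555556 + 0.1000000) = √0.1555556 = 0.394405
z = (z1 − z2)/SE = (0.213171 − 0.725005) / 0.394405 = -0.511834 / 0.394405 = -1.298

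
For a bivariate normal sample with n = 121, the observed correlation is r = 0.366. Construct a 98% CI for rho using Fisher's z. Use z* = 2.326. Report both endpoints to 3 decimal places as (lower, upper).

(0.168, 0.536)

Fisher z: z_r = atanh(r) = ½·ln((1+0.366)/(1−0.366)) = 0.383797
SE(z) = 1/√(n−3) = 1/√118 = 0.092057
98% ⇒ z* = 2.326; margin = 2.326·0.092057 = 0.214125
CI on z-scale: (0.169672, 0.597922)
Back-transform: tanh(0.169672) = 0.168062, tanh(0.597922) = 0.535569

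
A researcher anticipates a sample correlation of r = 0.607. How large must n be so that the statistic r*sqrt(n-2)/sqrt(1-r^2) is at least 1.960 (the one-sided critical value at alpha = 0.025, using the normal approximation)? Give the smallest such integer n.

9

r√(n−2)/√(1−r²) ≥ 1.960  ⇔  n−2 ≥ (1.960)²·(1−r²)/r²
(1−r²)/r² = (1−0.368449)/0.368449 = 1.7141
n ≥ 2 + 3.8416·1.7141 = 2 + 6.5849 = 8.5849
⌈8.5849⌉ = 9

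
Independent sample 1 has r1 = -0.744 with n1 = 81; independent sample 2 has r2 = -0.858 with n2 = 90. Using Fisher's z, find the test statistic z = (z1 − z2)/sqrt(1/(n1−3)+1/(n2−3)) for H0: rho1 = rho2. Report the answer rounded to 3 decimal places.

z1 = atanh(-0.744) = -0.959380,  z2 = atanh(-0.858) = -1.285714
SE = √(1/(n1−3) + 1/(n2−3)) = √(1/78 + 1/87) = √(0.0128205 + 0.0114943) = √0.0243148 = 0.155932
z = (z1 − z2)/SE = (-0.959380 − (-1.285714)) / 0.155932 = 0.326334 / 0.155932 = 2.093

2.093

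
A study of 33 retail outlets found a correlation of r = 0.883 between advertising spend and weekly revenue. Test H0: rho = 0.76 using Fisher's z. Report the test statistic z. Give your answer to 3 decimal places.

2.153

z_r = atanh(0.883) = 1.389224,  z_0 = atanh(0.76) = 0.996215
SE = 1/√(n−3) = 1/√30 = 0.182574
z = (z_r − z_0)/SE = (1.389224 − 0.996215) / 0.182574 = 0.393009 / 0.182574 = 2.153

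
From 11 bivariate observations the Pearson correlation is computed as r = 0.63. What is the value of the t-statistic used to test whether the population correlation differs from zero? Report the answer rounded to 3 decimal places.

1 − r² = 1 − 0.3969 = 0.6031;  √(1−r²) = 0.776595
√(n−2) = √9 = 3.000000
t = r·√(n−2)/√(1−r²) = 0.63 · 3.000000 / 0.776595 = 2.434

2.434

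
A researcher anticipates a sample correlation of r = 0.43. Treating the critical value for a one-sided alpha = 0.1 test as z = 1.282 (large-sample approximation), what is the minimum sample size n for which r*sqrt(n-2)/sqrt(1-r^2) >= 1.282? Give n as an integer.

10

Need r·√(n−2)/√(1−r²) ≥ 1.282
√(n−2) ≥ 1.282·√(1−0.1849) / 0.43 = 1.282·0.902829 / 0.43 = 2.6917
n−2 ≥ 7.2452  ⇒  n ≥ 9.2452
Smallest integer n = 10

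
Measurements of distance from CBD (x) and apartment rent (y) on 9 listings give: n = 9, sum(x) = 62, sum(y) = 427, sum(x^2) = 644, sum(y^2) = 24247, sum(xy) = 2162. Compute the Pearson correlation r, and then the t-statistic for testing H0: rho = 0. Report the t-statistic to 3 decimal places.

Numerator: nΣxy − (Σx)(Σy) = 9·2162 − (62)(427) = -7016
Denominator: √[(nΣx²−(Σx)²)(nΣy²−(Σy)²)]
  nΣx²−(Σx)² = 9·644 − 3844 = 1952;  nΣy²−(Σy)² = 9·24247 − 182329 = 35894
  √(1952·35894) = √70065088 = 8370.4891
r = -7016 / 8370.4891 = -0.8382
t = r·√(n−2)/√(1−r²) = -0.8382·√7 / √(1−0.702579) = -2.217669 / 0.545363 = -4.066

-4.066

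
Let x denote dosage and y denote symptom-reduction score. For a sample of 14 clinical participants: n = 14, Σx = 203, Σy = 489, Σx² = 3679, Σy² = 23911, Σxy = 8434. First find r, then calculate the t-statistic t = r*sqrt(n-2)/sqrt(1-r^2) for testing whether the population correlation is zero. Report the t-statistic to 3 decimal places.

2.594

Numerator: nΣxy − (Σx)(Σy) = 14·8434 − (203)(489) = 18809
Denominator: √[(nΣx²−(Σx)²)(nΣy²−(Σy)²)]
  nΣx²−(Σx)² = 14·3679 − 41209 = 10297;  nΣy²−(Σy)² = 14·23911 − 239121 = 95633
  √(10297·95633) = √984733001 = 31380.4557
r = 18809 / 31380.4557 = 0.5994
t = r·√(n−2)/√(1−r²) = 0.5994·√12 / √(1−0.359280) = 2.076383 / 0.800450 = 2.594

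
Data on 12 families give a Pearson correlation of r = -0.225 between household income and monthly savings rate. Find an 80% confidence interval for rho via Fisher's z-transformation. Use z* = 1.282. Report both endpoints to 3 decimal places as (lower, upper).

(-0.576, 0.196)

Fisher z: z_r = atanh(r) = ½·ln((1+(-0.225))/(1−(-0.225))) = -0.228917
SE(z) = 1/√(n−3) = 1/√9 = 0.333333
80% ⇒ z* = 1.282; margin = 1.282·0.333333 = 0.427333
CI on z-scale: (-0.656250, 0.198416)
Back-transform: tanh(-0.656250) = -0.575862, tanh(0.198416) = 0.195853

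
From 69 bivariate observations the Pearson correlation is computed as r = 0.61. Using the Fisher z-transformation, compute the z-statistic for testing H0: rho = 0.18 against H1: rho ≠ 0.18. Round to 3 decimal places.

z_r = atanh(0.61) = 0.708921,  z_0 = atanh(0.18) = 0.181983
SE = 1/√(n−3) = 1/√66 = 0.123091
z = (z_r − z_0)/SE = (0.708921 − 0.181983) / 0.123091 = 0.526938 / 0.123091 = 4.281

4.281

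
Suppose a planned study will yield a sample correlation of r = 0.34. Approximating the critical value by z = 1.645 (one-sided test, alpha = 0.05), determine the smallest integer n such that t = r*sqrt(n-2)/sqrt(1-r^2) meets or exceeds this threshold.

23

Need r·√(n−2)/√(1−r²) ≥ 1.645
√(n−2) ≥ 1.645·√(1−0.1156) / 0.34 = 1.645·0.940425 / 0.34 = 4.5500
n−2 ≥ 20.7025  ⇒  n ≥ 22.7025
Smallest integer n = 23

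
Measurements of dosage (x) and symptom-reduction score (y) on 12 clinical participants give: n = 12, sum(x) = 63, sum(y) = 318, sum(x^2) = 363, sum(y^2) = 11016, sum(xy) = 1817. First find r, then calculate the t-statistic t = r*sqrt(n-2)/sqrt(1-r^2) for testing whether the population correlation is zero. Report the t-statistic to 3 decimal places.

1.877

S_xy = nΣxy − ΣxΣy = 12·1817 − 63·318 = 21804 − 20034 = 1770
S_xx = nΣx² − (Σx)² = 12·363 − 63² = 4356 − 3969 = 387
S_yy = nΣy² − (Σy)² = 12·11016 − 318² = 132192 − 101124 = 31068
r = S_xy / √(S_xx·S_yy) = 1770 / √(387·31068) = 1770 / √12023316 = 1770 / 3467.4654 = 0.5105
t = r·√(n−2)/√(1−r²) = 0.5105·√10 / √(1−0.260610) = 1.614343 / 0.859878 = 1.877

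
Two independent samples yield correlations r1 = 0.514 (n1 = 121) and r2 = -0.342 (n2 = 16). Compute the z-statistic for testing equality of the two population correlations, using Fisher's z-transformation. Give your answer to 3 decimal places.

z1 = atanh(0.514) = 0.568151,  z2 = atanh(-0.342) = -0.356356
SE = √(1/(n1−3) + 1/(n2−3)) = √(1/118 + 1/13) = √(0.0084746 + 0.0769231) = √0.0853977 = 0.292229
z = (z1 − z2)/SE = (0.568151 − (-0.356356)) / 0.292229 = 0.924507 / 0.292229 = 3.164

3.164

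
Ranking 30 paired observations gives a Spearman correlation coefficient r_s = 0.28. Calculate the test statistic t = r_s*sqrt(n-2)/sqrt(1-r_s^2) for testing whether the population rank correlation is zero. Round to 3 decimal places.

1 − r_s² = 1 − 0.0784 = 0.9216;  √(1−r_s²) = 0.960000
√(n−2) = √28 = 5.291503
t = r_s·√(n−2)/√(1−r_s²) = 0.28 · 5.291503 / 0.960000 = 1.543

1.543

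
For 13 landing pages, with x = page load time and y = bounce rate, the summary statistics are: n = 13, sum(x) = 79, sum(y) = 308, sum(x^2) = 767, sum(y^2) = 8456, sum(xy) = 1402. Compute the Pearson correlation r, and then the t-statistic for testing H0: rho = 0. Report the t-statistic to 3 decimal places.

S_xy = nΣxy − ΣxΣy = 13·1402 − 79·308 = 18226 − 24332 = -6106
S_xx = nΣx² − (Σx)² = 13·767 − 79² = 9971 − 6241 = 3730
S_yy = nΣy² − (Σy)² = 13·8456 − 308² = 109928 − 94864 = 15064
r = S_xy / √(S_xx·S_yy) = -6106 / √(3730·15064) = -6106 / √56188720 = -6106 / 7495.9136 = -0.8146
t = r·√(n−2)/√(1−r²) = -0.8146·√11 / √(1−0.663573) = -2.701723 / 0.580023 = -4.658

-4.658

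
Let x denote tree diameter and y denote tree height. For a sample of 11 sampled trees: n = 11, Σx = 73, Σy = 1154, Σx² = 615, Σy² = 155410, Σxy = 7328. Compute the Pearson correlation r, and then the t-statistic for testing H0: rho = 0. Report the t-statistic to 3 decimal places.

-0.474

Numerator: nΣxy − (Σx)(Σy) = 11·7328 − (73)(1154) = -3634
Denominator: √[(nΣx²−(Σx)²)(nΣy²−(Σy)²)]
  nΣx²−(Σx)² = 11·615 − 5329 = 1436;  nΣy²−(Σy)² = 11·155410 − 1331716 = 377794
  √(1436·377794) = √542512184 = 23291.8909
r = -3634 / 23291.8909 = -0.1560
t = r·√(n−2)/√(1−r²) = -0.1560·√9 / √(1−0.024336) = -0.468000 / 0.987757 = -0.474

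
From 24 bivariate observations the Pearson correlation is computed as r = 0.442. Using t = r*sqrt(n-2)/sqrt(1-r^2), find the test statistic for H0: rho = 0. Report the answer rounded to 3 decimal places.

t = r·√(n−2) / √(1−r²) with r = 0.442, n = 24
  = 0.442·√22 / √(1 − 0.195364)
  = 0.442·4.690416 / 0.897015
  = 2.073164 / 0.897015 = 2.311

2.311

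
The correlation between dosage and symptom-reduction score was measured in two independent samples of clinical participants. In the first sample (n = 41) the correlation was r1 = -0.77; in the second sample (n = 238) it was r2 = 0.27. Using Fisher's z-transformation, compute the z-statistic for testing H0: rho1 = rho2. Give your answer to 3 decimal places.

-7.419

Fisher z-transforms: z1 = atanh(-0.77) = -1.020328, z2 = atanh(0.27) = 0.276864; difference d = -1.297192
Var(d) = 1/38 + 1/235 = 0.0263158 + 0.0042553 = 0.0305711
z = d/√Var(d) = -1.297192 / √0.0305711 = -1.297192 / 0.174846 = -7.419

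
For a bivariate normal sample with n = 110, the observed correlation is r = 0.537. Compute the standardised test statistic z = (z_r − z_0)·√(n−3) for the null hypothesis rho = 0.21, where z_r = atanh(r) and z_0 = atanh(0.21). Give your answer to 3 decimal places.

z_r = atanh(0.537) = 0.599930,  z_0 = atanh(0.21) = 0.213171
SE = 1/√(n−3) = 1/√107 = 0.096674
z = (z_r − z_0)/SE = (0.599930 − 0.213171) / 0.096674 = 0.386759 / 0.096674 = 4.001

4.001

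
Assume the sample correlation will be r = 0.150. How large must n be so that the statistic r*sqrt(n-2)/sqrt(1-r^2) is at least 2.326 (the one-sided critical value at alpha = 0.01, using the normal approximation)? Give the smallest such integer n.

r√(n−2)/√(1−r²) ≥ 2.326  ⇔  n−2 ≥ (2.326)²·(1−r²)/r²
(1−r²)/r² = (1−0.022500)/0.022500 = 43.4444
n ≥ 2 + 5.410276·43.4444 = 2 + 235.0462 = 237.0462
⌈237.0462⌉ = 238

238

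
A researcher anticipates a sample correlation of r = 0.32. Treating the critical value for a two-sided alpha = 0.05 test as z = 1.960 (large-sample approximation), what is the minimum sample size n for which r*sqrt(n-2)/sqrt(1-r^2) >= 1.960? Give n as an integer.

r√(n−2)/√(1−r²) ≥ 1.960  ⇔  n−2 ≥ (1.960)²·(1−r²)/r²
(1−r²)/r² = (1−0.1024)/0.1024 = 8.7656
n ≥ 2 + 3.8416·8.7656 = 2 + 33.6739 = 35.6739
⌈35.6739⌉ = 36

36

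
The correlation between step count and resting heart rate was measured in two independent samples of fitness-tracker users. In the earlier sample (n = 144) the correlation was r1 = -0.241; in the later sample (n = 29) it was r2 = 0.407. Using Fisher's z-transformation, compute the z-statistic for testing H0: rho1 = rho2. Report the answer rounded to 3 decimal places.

z1 = atanh(-0.241) = -0.245836,  z2 = atanh(0.407) = 0.432010
SE = √(1/(n1−3) + 1/(n2−3)) = √(1/141 + 1/26) = √(0.0070922 + 0.0384615) = √0.0455537 = 0.213433
z = (z1 − z2)/SE = (-0.245836 − 0.432010) / 0.213433 = -0.677846 / 0.213433 = -3.176

-3.176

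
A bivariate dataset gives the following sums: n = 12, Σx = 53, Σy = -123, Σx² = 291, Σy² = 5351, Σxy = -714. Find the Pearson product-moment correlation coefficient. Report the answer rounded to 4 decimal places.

-0.3539

S_xy = nΣxy − ΣxΣy = 12·(-714) − 53·(-123) = -8568 − (-6519) = -2049
S_xx = nΣx² − (Σx)² = 12·291 − 53² = 3492 − 2809 = 683
S_yy = nΣy² − (Σy)² = 12·5351 − (-123)² = 64212 − 15129 = 49083
r = S_xy / √(S_xx·S_yy) = -2049 / √(683·49083) = -2049 / √33523689 = -2049 / 5789.9645 = -0.3539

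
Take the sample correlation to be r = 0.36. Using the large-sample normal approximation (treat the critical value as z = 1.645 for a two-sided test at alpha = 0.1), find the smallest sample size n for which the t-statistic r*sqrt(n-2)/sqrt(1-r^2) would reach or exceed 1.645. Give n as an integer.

Need r·√(n−2)/√(1−r²) ≥ 1.645
√(n−2) ≥ 1.645·√(1−0.1296) / 0.36 = 1.645·0.932952 / 0.36 = 4.2631
n−2 ≥ 18.1740  ⇒  n ≥ 20.1740
Smallest integer n = 21

21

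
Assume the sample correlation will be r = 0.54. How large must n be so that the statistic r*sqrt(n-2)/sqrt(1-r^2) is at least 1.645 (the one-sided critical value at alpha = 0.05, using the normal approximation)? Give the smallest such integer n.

Need r·√(n−2)/√(1−r²) ≥ 1.645
√(n−2) ≥ 1.645·√(1−0.2916) / 0.54 = 1.645·0.841665 / 0.54 = 2.5640
n−2 ≥ 6.5741  ⇒  n ≥ 8.5741
Smallest integer n = 9

9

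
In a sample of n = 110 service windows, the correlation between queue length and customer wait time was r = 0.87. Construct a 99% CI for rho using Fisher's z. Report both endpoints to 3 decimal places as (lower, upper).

z_r = atanh(0.87) = 1.333080;  SE = 1/√(n−3) = 1/√107 = 0.096674
z-limits: 1.333080 ± 2.576·0.096674 = 1.333080 ± 0.249032 = [1.084048, 1.582112]
ρ-limits: (tanh 1.084048, tanh 1.582112) = (0.795, 0.919)

(0.795, 0.919)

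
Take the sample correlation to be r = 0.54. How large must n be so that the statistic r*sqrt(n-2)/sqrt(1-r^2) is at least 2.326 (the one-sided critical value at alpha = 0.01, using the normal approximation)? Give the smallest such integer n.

16

r√(n−2)/√(1−r²) ≥ 2.326  ⇔  n−2 ≥ (2.326)²·(1−r²)/r²
(1−r²)/r² = (1−0.2916)/0.2916 = 2.4294
n ≥ 2 + 5.410276·2.4294 = 2 + 13.1437 = 15.1437
⌈15.1437⌉ = 16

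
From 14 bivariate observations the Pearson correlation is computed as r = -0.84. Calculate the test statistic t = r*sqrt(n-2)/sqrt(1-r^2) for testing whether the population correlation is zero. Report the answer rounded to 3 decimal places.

-5.363

1 − r² = 1 − 0.7056 = 0.2944;  √(1−r²) = 0.542586
√(n−2) = √12 = 3.464102
t = r·√(n−2)/√(1−r²) = -0.84 · 3.464102 / 0.542586 = -5.363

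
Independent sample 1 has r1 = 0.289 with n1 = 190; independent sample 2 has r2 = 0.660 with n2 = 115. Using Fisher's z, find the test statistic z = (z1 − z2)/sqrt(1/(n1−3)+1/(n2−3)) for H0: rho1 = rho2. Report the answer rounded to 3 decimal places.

-4.146

Fisher z-transforms: z1 = atanh(0.289) = 0.297475, z2 = atanh(0.660) = 0.792814; difference d = -0.495339
Var(d) = 1/187 + 1/112 = 0.0053476 + 0.0089286 = 0.0142762
z = d/√Var(d) = -0.495339 / √0.0142762 = -0.495339 / 0.119483 = -4.146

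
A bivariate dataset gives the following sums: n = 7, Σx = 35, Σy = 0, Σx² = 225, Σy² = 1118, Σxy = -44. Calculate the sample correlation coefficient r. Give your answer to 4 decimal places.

-0.1861

Numerator: nΣxy − (Σx)(Σy) = 7·(-44) − (35)(0) = -308
Denominator: √[(nΣx²−(Σx)²)(nΣy²−(Σy)²)]
  nΣx²−(Σx)² = 7·225 − 1225 = 350;  nΣy²−(Σy)² = 7·1118 − 0 = 7826
  √(350·7826) = √2739100 = 1655.0227
r = -308 / 1655.0227 = -0.1861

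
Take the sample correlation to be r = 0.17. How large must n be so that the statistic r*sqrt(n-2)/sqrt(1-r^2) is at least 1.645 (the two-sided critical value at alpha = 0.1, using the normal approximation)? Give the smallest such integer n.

Need r·√(n−2)/√(1−r²) ≥ 1.645
√(n−2) ≥ 1.645·√(1−0.0289) / 0.17 = 1.645·0.985444 / 0.17 = 9.5356
n−2 ≥ 90.9277  ⇒  n ≥ 92.9277
Smallest integer n = 93

93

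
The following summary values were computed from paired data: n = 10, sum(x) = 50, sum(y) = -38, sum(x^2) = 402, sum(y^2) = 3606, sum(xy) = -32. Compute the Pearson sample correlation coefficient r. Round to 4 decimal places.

Numerator: nΣxy − (Σx)(Σy) = 10·(-32) − (50)(-38) = 1580
Denominator: √[(nΣx²−(Σx)²)(nΣy²−(Σy)²)]
  nΣx²−(Σx)² = 10·402 − 2500 = 1520;  nΣy²−(Σy)² = 10·3606 − 1444 = 34616
  √(1520·34616) = √52616320 = 7253.7108
r = 1580 / 7253.7108 = 0.2178

0.2178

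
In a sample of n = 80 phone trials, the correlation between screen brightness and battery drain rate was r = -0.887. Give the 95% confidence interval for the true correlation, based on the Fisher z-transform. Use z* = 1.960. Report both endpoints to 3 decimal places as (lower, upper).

(-0.926, -0.829)

Fisher z: z_r = atanh(r) = ½·ln((1+(-0.887))/(1−(-0.887))) = -1.407678
SE(z) = 1/√(n−3) = 1/√77 = 0.113961
95% ⇒ z* = 1.960; margin = 1.960·0.113961 = 0.223364
CI on z-scale: (-1.631042, -1.184314)
Back-transform: tanh(-1.631042) = -0.926210, tanh(-1.184314) = -0.828807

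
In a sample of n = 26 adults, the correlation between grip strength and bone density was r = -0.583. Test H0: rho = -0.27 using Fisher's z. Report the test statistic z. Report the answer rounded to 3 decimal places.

-1.871

Fisher z: atanh(-0.583) = -0.666995, atanh(-0.27) = -0.276864
z = (z_r − z_0)·√(n−3) = (-0.666995 − (-0.276864))·√23 = -0.390131 · 4.795832 = -1.871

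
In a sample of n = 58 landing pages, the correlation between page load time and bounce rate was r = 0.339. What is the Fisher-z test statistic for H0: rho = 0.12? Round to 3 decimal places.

Fisher z: atanh(0.339) = 0.352962, atanh(0.12) = 0.120581
z = (z_r − z_0)·√(n−3) = (0.352962 − 0.120581)·√55 = 0.232381 · 7.416198 = 1.723

1.723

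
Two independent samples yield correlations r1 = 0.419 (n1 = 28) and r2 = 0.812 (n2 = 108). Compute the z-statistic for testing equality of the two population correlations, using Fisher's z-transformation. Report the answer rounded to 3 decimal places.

-3.084

z1 = atanh(0.419) = 0.446478,  z2 = atanh(0.812) = 1.132872
SE = √(1/(n1−3) + 1/(n2−3)) = √(1/25 + 1/105) = √(0.0400000 + 0.0095238) = √0.0495238 = 0.222539
z = (z1 − z2)/SE = (0.446478 − 1.132872) / 0.222539 = -0.686394 / 0.222539 = -3.084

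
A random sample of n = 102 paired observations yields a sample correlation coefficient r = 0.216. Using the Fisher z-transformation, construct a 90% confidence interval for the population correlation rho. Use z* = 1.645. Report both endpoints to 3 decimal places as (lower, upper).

(0.054, 0.367)

Fisher z: z_r = atanh(r) = ½·ln((1+0.216)/(1−0.216)) = 0.219457
SE(z) = 1/√(n−3) = 1/√99 = 0.100504
90% ⇒ z* = 1.645; margin = 1.645·0.100504 = 0.165329
CI on z-scale: (0.054128, 0.384786)
Back-transform: tanh(0.054128) = 0.054075, tanh(0.384786) = 0.366857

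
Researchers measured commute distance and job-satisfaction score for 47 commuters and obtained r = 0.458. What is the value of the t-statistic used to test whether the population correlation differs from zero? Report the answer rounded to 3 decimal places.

3.456

1 − r² = 1 − 0.209764 = 0.790236;  √(1−r²) = 0.888952
√(n−2) = √45 = 6.708204
t = r·√(n−2)/√(1−r²) = 0.458 · 6.708204 / 0.888952 = 3.456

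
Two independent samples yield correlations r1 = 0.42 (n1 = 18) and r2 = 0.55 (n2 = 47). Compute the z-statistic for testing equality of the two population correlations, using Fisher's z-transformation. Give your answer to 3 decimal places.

-0.571

Fisher z-transforms: z1 = atanh(0.42) = 0.447692, z2 = atanh(0.55) = 0.618381; difference d = -0.170689
Var(d) = 1/15 + 1/44 = 0.0666667 + 0.0227273 = 0.0893940
z = d/√Var(d) = -0.170689 / √0.0893940 = -0.170689 / 0.298988 = -0.571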